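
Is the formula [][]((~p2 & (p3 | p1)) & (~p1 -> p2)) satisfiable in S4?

1. [][]((~p2 & (p3 | p1)) & (~p1 -> p2)), w0
2. []((~p2 & (p3 | p1)) & (~p1 -> p2)), w0   [[]-rule on 1 via w0Rw0]
3. (~p2 & (p3 | p1)) & (~p1 -> p2), w0   [[]-rule on 2 via w0Rw0]
4. ~p2 & (p3 | p1), w0   [&-rule on 3]
5. ~p1 -> p2, w0   [&-rule on 3]
6. ~p2, w0   [&-rule on 4]
7. p3 | p1, w0   [&-rule on 4]
8. p1, w0   [->-rule on 5 (branches; this branch)]
Accessibility: w0Rw0

Yes, satisfiable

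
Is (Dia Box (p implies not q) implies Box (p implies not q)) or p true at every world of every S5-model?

Valid in S5

Tableau for the negation not ((Dia Box (p implies not q) implies Box (p implies not q)) or p):
1. not ((Dia Box (p implies not q) implies Box (p implies not q)) or p), w0
2. not (Dia Box (p implies not q) implies Box (p implies not q)), w0
3. not p, w0
4. Dia Box (p implies not q), w0
5. not Box (p implies not q), w0
6. Box (p implies not q), w1
7. p implies not q, w0
8. p implies not q, w1
9. not q, w0
10. not q, w1
11. not (p implies not q), w2
12. p, w2
13. q, w2
14. p implies not q, w2
15. not q, w2
Accessibility: w0Rw0, w0Rw1, w0Rw2, w1Rw0, w1Rw1, w1Rw2, w2Rw0, w2Rw1, w2Rw2
Branch closes: q and not q both at w2.
Every branch of the negation's tableau closes; the branch above is one of them.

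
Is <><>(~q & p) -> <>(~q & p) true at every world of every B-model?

Tableau for the negation ~(<><>(~q & p) -> <>(~q & p)):
1. ~(<><>(~q & p) -> <>(~q & p)), w0
2. <><>(~q & p), w0   [~->-rule on 1]
3. ~<>(~q & p), w0   [~->-rule on 1]
4. ~(~q & p), w0   [~<>-rule on 3 via w0Rw0]
5. ~p, w0   [~&-rule on 4 (branches; this branch)]
6. <>(~q & p), w1   [<>-rule on 2: fresh world w1, w0Rw1]
7. ~(~q & p), w1   [~<>-rule on 3 via w0Rw1]
8. ~p, w1   [~&-rule on 7 (branches; this branch)]
9. ~q & p, w2   [<>-rule on 6: fresh world w2, w1Rw2]
10. ~q, w2   [&-rule on 9]
11. p, w2   [&-rule on 9]
Accessibility: w0Rw0, w0Rw1, w1Rw0, w1Rw1, w1Rw2, w2Rw1, w2Rw2
The negation has an open branch (countermodel exists).

No, not valid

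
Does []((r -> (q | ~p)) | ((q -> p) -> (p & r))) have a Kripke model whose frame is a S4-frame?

1. []((r -> (q | ~p)) | ((q -> p) -> (p & r))), 0
2. (r -> (q | ~p)) | ((q -> p) -> (p & r)), 0
3. (q -> p) -> (p & r), 0
4. p & r, 0
5. p, 0
6. r, 0
Accessibility: 0R0

Yes, satisfiable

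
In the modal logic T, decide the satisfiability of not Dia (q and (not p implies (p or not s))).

Satisfiable

1. not Dia (q and (not p implies (p or not s))), 0
2. not (q and (not p implies (p or not s))), 0
3. not (not p implies (p or not s)), 0
4. not p, 0
5. not (p or not s), 0
6. s, 0
Accessibility: 0R0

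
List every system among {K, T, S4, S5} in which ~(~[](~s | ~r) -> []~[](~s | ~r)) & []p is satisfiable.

K, T, S4

S5-tableau for the formula:
1. ~(~[](~s | ~r) -> []~[](~s | ~r)) & []p, 0
2. ~(~[](~s | ~r) -> []~[](~s | ~r)), 0
3. []p, 0
4. ~[](~s | ~r), 0
5. ~[]~[](~s | ~r), 0
6. p, 0
7. ~(~s | ~r), 1
8. s, 1
9. r, 1
10. p, 1
11. [](~s | ~r), 2
12. p, 2
13. ~s | ~r, 0
14. ~s | ~r, 1
15. ~s | ~r, 2
16. ~r, 0
17. ~r, 1
Accessibility: 0R0, 0R1, 0R2, 1R0, 1R1, 1R2, 2R0, 2R1, 2R2
Branch closes: r and ~r both at 1.
Every branch closes (one shown): unsatisfiable in S5.
S4-tableau for the formula:
1. ~(~[](~s | ~r) -> []~[](~s | ~r)) & []p, 0
2. ~(~[](~s | ~r) -> []~[](~s | ~r)), 0
3. []p, 0
4. ~[](~s | ~r), 0
5. ~[]~[](~s | ~r), 0
6. p, 0
7. ~(~s | ~r), 1
8. s, 1
9. r, 1
10. p, 1
11. [](~s | ~r), 2
12. p, 2
13. ~s | ~r, 2
14. ~r, 2
Accessibility: 0R0, 0R1, 0R2, 1R1, 2R2
Complete open branch: satisfiable in S4, hence also in K, T (this S4-model is also a K-model and a T-model).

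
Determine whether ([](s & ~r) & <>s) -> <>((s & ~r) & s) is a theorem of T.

Valid in T

Tableau for the negation ~(([](s & ~r) & <>s) -> <>((s & ~r) & s)):
1. ~(([](s & ~r) & <>s) -> <>((s & ~r) & s)), u
2. [](s & ~r) & <>s, u   [~->-rule on 1]
3. ~<>((s & ~r) & s), u   [~->-rule on 1]
4. [](s & ~r), u   [&-rule on 2]
5. <>s, u   [&-rule on 2]
6. ~((s & ~r) & s), u   [~<>-rule on 3 via uRu]
7. s & ~r, u   [[]-rule on 4 via uRu]
8. s, u   [&-rule on 7]
9. ~r, u   [&-rule on 7]
10. ~(s & ~r), u   [~&-rule on 6 (branches; this branch)]
11. r, u   [~&-rule on 10 (branches; this branch)]
Accessibility: uRu
Branch closes: r and ~r both at u.
All branches of the negation close; one closing branch shown above.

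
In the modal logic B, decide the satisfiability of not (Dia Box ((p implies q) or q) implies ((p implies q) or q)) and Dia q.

1. not (Dia Box ((p implies q) or q) implies ((p implies q) or q)) and Dia q, w0
2. not (Dia Box ((p implies q) or q) implies ((p implies q) or q)), w0
3. Dia q, w0
4. Dia Box ((p implies q) or q), w0
5. not ((p implies q) or q), w0
6. not (p implies q), w0
7. not q, w0
8. p, w0
9. q, w1
10. Box ((p implies q) or q), w2
11. (p implies q) or q, w0
12. (p implies q) or q, w2
13. p implies q, w0
14. q, w2
15. q, w0
Accessibility: w0Rw0, w0Rw1, w0Rw2, w1Rw0, w1Rw1, w2Rw0, w2Rw2
Branch closes: q and not q both at w0.
All branches of the tableau close; one closing branch shown above.

Unsatisfiable (every branch closes)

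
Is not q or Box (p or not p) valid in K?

Tableau for the negation not (not q or Box (p or not p)):
1. not (not q or Box (p or not p)), 0
2. q, 0   [neg-or-rule on 1]
3. not Box (p or not p), 0   [neg-or-rule on 1]
4. not (p or not p), 1   [neg-Box-rule on 3: fresh world 1, 0R1]
5. not p, 1   [neg-or-rule on 4]
6. p, 1   [neg-or-rule on 4]
Accessibility: 0R1
Branch closes: p and not p both at 1.
All branches of the negation close; one closing branch shown above.

Valid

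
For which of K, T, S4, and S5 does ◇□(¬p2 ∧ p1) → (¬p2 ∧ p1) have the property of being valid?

S5

S4-tableau for the negation ¬(◇□(¬p2 ∧ p1) → (¬p2 ∧ p1)):
1. ¬(◇□(¬p2 ∧ p1) → (¬p2 ∧ p1)), w0
2. ◇□(¬p2 ∧ p1), w0   [¬→-rule on 1]
3. ¬(¬p2 ∧ p1), w0   [¬→-rule on 1]
4. ¬p1, w0   [¬∧-rule on 3 (branches; this branch)]
5. □(¬p2 ∧ p1), w1   [◇-rule on 2: fresh world w1, w0Rw1]
6. ¬p2 ∧ p1, w1   [□-rule on 5 via w1Rw1]
7. ¬p2, w1   [∧-rule on 6]
8. p1, w1   [∧-rule on 6]
Accessibility: w0Rw0, w0Rw1, w1Rw1
Complete open branch: countermodel on an S4-frame, so not valid in S4, nor in K, T (the same frame is also a K-frame and a T-frame).
S5-tableau for the negation ¬(◇□(¬p2 ∧ p1) → (¬p2 ∧ p1)):
1. ¬(◇□(¬p2 ∧ p1) → (¬p2 ∧ p1)), w0
2. ◇□(¬p2 ∧ p1), w0   [¬→-rule on 1]
3. ¬(¬p2 ∧ p1), w0   [¬→-rule on 1]
4. ¬p1, w0   [¬∧-rule on 3 (branches; this branch)]
5. □(¬p2 ∧ p1), w1   [◇-rule on 2: fresh world w1, w0Rw1]
6. ¬p2 ∧ p1, w0   [□-rule on 5 via w1Rw0]
7. ¬p2, w0   [∧-rule on 6]
8. p1, w0   [∧-rule on 6]
Accessibility: w0Rw0, w0Rw1, w1Rw0, w1Rw1
Branch closes: p1 and ¬p1 both at w0.
Every branch closes (one shown): valid in S5.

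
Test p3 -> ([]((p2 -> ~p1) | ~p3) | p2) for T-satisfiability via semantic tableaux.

1. p3 -> ([]((p2 -> ~p1) | ~p3) | p2), 0
2. []((p2 -> ~p1) | ~p3) | p2, 0
3. p2, 0
Accessibility: 0R0

Satisfiable (open branch found)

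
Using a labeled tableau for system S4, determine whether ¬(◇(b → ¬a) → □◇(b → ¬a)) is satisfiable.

Satisfiable

1. ¬(◇(b → ¬a) → □◇(b → ¬a)), w0
2. ◇(b → ¬a), w0
3. ¬□◇(b → ¬a), w0
4. b → ¬a, w1
5. ¬a, w1
6. ¬◇(b → ¬a), w2
7. ¬(b → ¬a), w2
8. b, w2
9. a, w2
Accessibility: w0Rw0, w0Rw1, w0Rw2, w1Rw1, w2Rw2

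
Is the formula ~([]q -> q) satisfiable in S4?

1. ~([]q -> q), u
2. []q, u
3. ~q, u
4. q, u
Accessibility: uRu
Branch closes: q and ~q both at u.
Every branch closes; the branch above is one of them.

Unsatisfiable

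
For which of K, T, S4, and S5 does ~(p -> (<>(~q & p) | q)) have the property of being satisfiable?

K

T-tableau for the formula:
1. ~(p -> (<>(~q & p) | q)), 0
2. p, 0   [~->-rule on 1]
3. ~(<>(~q & p) | q), 0   [~->-rule on 1]
4. ~<>(~q & p), 0   [~|-rule on 3]
5. ~q, 0   [~|-rule on 3]
6. ~(~q & p), 0   [~<>-rule on 4 via 0R0]
7. ~p, 0   [~&-rule on 6 (branches; this branch)]
Accessibility: 0R0
Branch closes: p and ~p both at 0.
Every branch closes (one shown): unsatisfiable in T, hence also in S4, S5 (every S4/S5-frame is a T-frame).
K-tableau for the formula:
1. ~(p -> (<>(~q & p) | q)), 0
2. p, 0   [~->-rule on 1]
3. ~(<>(~q & p) | q), 0   [~->-rule on 1]
4. ~<>(~q & p), 0   [~|-rule on 3]
5. ~q, 0   [~|-rule on 3]
Complete open branch: satisfiable in K.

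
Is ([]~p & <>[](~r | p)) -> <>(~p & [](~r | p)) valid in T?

Yes, valid

Tableau for the negation ~(([]~p & <>[](~r | p)) -> <>(~p & [](~r | p))):
1. ~(([]~p & <>[](~r | p)) -> <>(~p & [](~r | p))), w0
2. []~p & <>[](~r | p), w0
3. ~<>(~p & [](~r | p)), w0
4. []~p, w0
5. <>[](~r | p), w0
6. ~(~p & [](~r | p)), w0
7. ~p, w0
8. ~[](~r | p), w0
9. [](~r | p), w1
10. ~(~p & [](~r | p)), w1
11. ~p, w1
12. ~r | p, w1
13. ~[](~r | p), w1
14. ~r, w1
15. ~(~r | p), w2
16. r, w2
17. ~p, w2
18. ~(~p & [](~r | p)), w2
19. ~[](~r | p), w2
20. ~(~r | p), w3
21. r, w3
22. ~p, w3
23. ~r | p, w3
24. p, w3
Accessibility: w0Rw0, w0Rw1, w0Rw2, w1Rw1, w1Rw3, w2Rw2, w3Rw3
Branch closes: p and ~p both at w3.
All branches of the negation close; one closing branch shown above.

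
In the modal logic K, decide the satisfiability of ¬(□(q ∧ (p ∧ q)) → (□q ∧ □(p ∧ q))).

No, unsatisfiable

1. ¬(□(q ∧ (p ∧ q)) → (□q ∧ □(p ∧ q))), w0
2. □(q ∧ (p ∧ q)), w0
3. ¬(□q ∧ □(p ∧ q)), w0
4. ¬□(p ∧ q), w0
5. ¬(p ∧ q), w1
6. q ∧ (p ∧ q), w1
7. q, w1
8. p ∧ q, w1
9. p, w1
10. ¬q, w1
Accessibility: w0Rw1
Branch closes: q and ¬q both at w1.
All branches of the tableau close; one closing branch shown above.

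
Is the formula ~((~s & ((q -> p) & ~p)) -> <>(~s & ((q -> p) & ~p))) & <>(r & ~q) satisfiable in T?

1. ~((~s & ((q -> p) & ~p)) -> <>(~s & ((q -> p) & ~p))) & <>(r & ~q), 0
2. ~((~s & ((q -> p) & ~p)) -> <>(~s & ((q -> p) & ~p))), 0   [&-rule on 1]
3. <>(r & ~q), 0   [&-rule on 1]
4. ~s & ((q -> p) & ~p), 0   [~->-rule on 2]
5. ~<>(~s & ((q -> p) & ~p)), 0   [~->-rule on 2]
6. ~s, 0   [&-rule on 4]
7. (q -> p) & ~p, 0   [&-rule on 4]
8. q -> p, 0   [&-rule on 7]
9. ~p, 0   [&-rule on 7]
10. ~(~s & ((q -> p) & ~p)), 0   [~<>-rule on 5 via 0R0]
11. ~q, 0   [->-rule on 8 (branches; this branch)]
12. ~((q -> p) & ~p), 0   [~&-rule on 10 (branches; this branch)]
13. ~(q -> p), 0   [~&-rule on 12 (branches; this branch)]
14. q, 0   [~->-rule on 13]
Accessibility: 0R0
Branch closes: q and ~q both at 0.
(One branch shown.) All branches close.

Unsatisfiable (every branch closes)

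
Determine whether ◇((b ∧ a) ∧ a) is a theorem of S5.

Tableau for the negation ¬◇((b ∧ a) ∧ a):
1. ¬◇((b ∧ a) ∧ a), u
2. ¬((b ∧ a) ∧ a), u
3. ¬a, u
Accessibility: uRu
The negation has an open branch (countermodel exists).

Invalid (countermodel exists)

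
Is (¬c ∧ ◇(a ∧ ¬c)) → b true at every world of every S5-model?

No, not valid

Tableau for the negation ¬((¬c ∧ ◇(a ∧ ¬c)) → b):
1. ¬((¬c ∧ ◇(a ∧ ¬c)) → b), w0
2. ¬c ∧ ◇(a ∧ ¬c), w0   [¬→-rule on 1]
3. ¬b, w0   [¬→-rule on 1]
4. ¬c, w0   [∧-rule on 2]
5. ◇(a ∧ ¬c), w0   [∧-rule on 2]
6. a ∧ ¬c, w1   [◇-rule on 5: fresh world w1, w0Rw1]
7. a, w1   [∧-rule on 6]
8. ¬c, w1   [∧-rule on 6]
Accessibility: w0Rw0, w0Rw1, w1Rw0, w1Rw1
The negation has an open branch (countermodel exists).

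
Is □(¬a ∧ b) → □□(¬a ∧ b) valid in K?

Tableau for the negation ¬(□(¬a ∧ b) → □□(¬a ∧ b)):
1. ¬(□(¬a ∧ b) → □□(¬a ∧ b)), 0
2. □(¬a ∧ b), 0
3. ¬□□(¬a ∧ b), 0
4. ¬□(¬a ∧ b), 1
5. ¬a ∧ b, 1
6. ¬a, 1
7. b, 1
8. ¬(¬a ∧ b), 2
9. ¬b, 2
Accessibility: 0R1, 1R2
The negation has an open branch (countermodel exists).

No, not valid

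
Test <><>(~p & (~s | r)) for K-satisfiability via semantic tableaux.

Yes, satisfiable

1. <><>(~p & (~s | r)), 0
2. <>(~p & (~s | r)), 1   [<>-rule on 1: fresh world 1, 0R1]
3. ~p & (~s | r), 2   [<>-rule on 2: fresh world 2, 1R2]
4. ~p, 2   [&-rule on 3]
5. ~s | r, 2   [&-rule on 3]
6. r, 2   [|-rule on 5 (branches; this branch)]
Accessibility: 0R1, 1R2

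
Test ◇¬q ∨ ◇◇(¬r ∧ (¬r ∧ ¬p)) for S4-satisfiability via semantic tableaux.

Yes, satisfiable

1. ◇¬q ∨ ◇◇(¬r ∧ (¬r ∧ ¬p)), 0
2. ◇◇(¬r ∧ (¬r ∧ ¬p)), 0   [∨-rule on 1 (branches; this branch)]
3. ◇(¬r ∧ (¬r ∧ ¬p)), 1   [◇-rule on 2: fresh world 1, 0R1]
4. ¬r ∧ (¬r ∧ ¬p), 2   [◇-rule on 3: fresh world 2, 1R2]
5. ¬r, 2   [∧-rule on 4]
6. ¬r ∧ ¬p, 2   [∧-rule on 4]
7. ¬p, 2   [∧-rule on 6]
Accessibility: 0R0, 0R1, 0R2, 1R1, 1R2, 2R2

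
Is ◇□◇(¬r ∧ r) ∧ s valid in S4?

No, not valid

Tableau for the negation ¬(◇□◇(¬r ∧ r) ∧ s):
1. ¬(◇□◇(¬r ∧ r) ∧ s), u
2. ¬s, u
Accessibility: uRu
The negation has an open branch (countermodel exists).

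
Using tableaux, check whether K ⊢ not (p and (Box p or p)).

Invalid (countermodel exists)

Tableau for the negation p and (Box p or p):
1. p and (Box p or p), u
2. p, u   [and-rule on 1]
3. Box p or p, u   [and-rule on 1]
The negation has an open branch (countermodel exists).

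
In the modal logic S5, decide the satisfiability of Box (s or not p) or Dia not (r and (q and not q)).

Satisfiable

1. Box (s or not p) or Dia not (r and (q and not q)), 0
2. Dia not (r and (q and not q)), 0   [or-rule on 1 (branches; this branch)]
3. not (r and (q and not q)), 1   [Dia-rule on 2: fresh world 1, 0R1]
4. not (q and not q), 1   [neg-and-rule on 3 (branches; this branch)]
5. q, 1   [neg-and-rule on 4 (branches; this branch)]
Accessibility: 0R0, 0R1, 1R0, 1R1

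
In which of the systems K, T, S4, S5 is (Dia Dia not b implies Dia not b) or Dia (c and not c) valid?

S4, S5

T-tableau for the negation not ((Dia Dia not b implies Dia not b) or Dia (c and not c)):
1. not ((Dia Dia not b implies Dia not b) or Dia (c and not c)), 0
2. not (Dia Dia not b implies Dia not b), 0
3. not Dia (c and not c), 0
4. Dia Dia not b, 0
5. not Dia not b, 0
6. not (c and not c), 0
7. b, 0
8. c, 0
9. Dia not b, 1
10. not (c and not c), 1
11. b, 1
12. c, 1
13. not b, 2
Accessibility: 0R0, 0R1, 1R1, 1R2, 2R2
Complete open branch: countermodel on a T-frame, so not valid in T, nor in K (the same frame is also a K-frame).
S4-tableau for the negation not ((Dia Dia not b implies Dia not b) or Dia (c and not c)):
1. not ((Dia Dia not b implies Dia not b) or Dia (c and not c)), 0
2. not (Dia Dia not b implies Dia not b), 0
3. not Dia (c and not c), 0
4. Dia Dia not b, 0
5. not Dia not b, 0
6. not (c and not c), 0
7. b, 0
8. c, 0
9. Dia not b, 1
10. not (c and not c), 1
11. b, 1
12. c, 1
13. not b, 2
14. not (c and not c), 2
15. b, 2
Accessibility: 0R0, 0R1, 0R2, 1R1, 1R2, 2R2
Branch closes: b and not b both at 2.
Every branch closes (one shown): valid in S4, hence also in S5 (every theorem of S4 is a theorem of S5).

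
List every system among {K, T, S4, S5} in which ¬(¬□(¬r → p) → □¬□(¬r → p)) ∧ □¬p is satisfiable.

K, T, S4

S4-tableau for the formula:
1. ¬(¬□(¬r → p) → □¬□(¬r → p)) ∧ □¬p, u
2. ¬(¬□(¬r → p) → □¬□(¬r → p)), u   [∧-rule on 1]
3. □¬p, u   [∧-rule on 1]
4. ¬□(¬r → p), u   [¬→-rule on 2]
5. ¬□¬□(¬r → p), u   [¬→-rule on 2]
6. ¬p, u   [□-rule on 3 via uRu]
7. ¬(¬r → p), v   [¬□-rule on 4: fresh world v, uRv]
8. ¬r, v   [¬→-rule on 7]
9. ¬p, v   [¬→-rule on 7]
10. □(¬r → p), w   [¬□-rule on 5: fresh world w, uRw]
11. ¬p, w   [□-rule on 3 via uRw]
12. ¬r → p, w   [□-rule on 10 via wRw]
13. r, w   [→-rule on 12 (branches; this branch)]
Accessibility: uRu, uRv, uRw, vRv, wRw
Complete open branch: satisfiable in S4, hence also in K, T (this S4-model is also a K-model and a T-model).
S5-tableau for the formula:
1. ¬(¬□(¬r → p) → □¬□(¬r → p)) ∧ □¬p, u
2. ¬(¬□(¬r → p) → □¬□(¬r → p)), u   [∧-rule on 1]
3. □¬p, u   [∧-rule on 1]
4. ¬□(¬r → p), u   [¬→-rule on 2]
5. ¬□¬□(¬r → p), u   [¬→-rule on 2]
6. ¬p, u   [□-rule on 3 via uRu]
7. ¬(¬r → p), v   [¬□-rule on 4: fresh world v, uRv]
8. ¬r, v   [¬→-rule on 7]
9. ¬p, v   [¬→-rule on 7]
10. □(¬r → p), w   [¬□-rule on 5: fresh world w, uRw]
11. ¬p, w   [□-rule on 3 via uRw]
12. ¬r → p, u   [□-rule on 10 via wRu]
13. ¬r → p, v   [□-rule on 10 via wRv]
14. ¬r → p, w   [□-rule on 10 via wRw]
15. r, u   [→-rule on 12 (branches; this branch)]
16. p, v   [→-rule on 13 (branches; this branch)]
Accessibility: uRu, uRv, uRw, vRu, vRv, vRw, wRu, wRv, wRw
Branch closes: p and ¬p both at v.
Every branch closes (one shown): unsatisfiable in S5.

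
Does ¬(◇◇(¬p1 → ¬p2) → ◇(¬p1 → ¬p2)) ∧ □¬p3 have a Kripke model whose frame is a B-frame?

1. ¬(◇◇(¬p1 → ¬p2) → ◇(¬p1 → ¬p2)) ∧ □¬p3, u
2. ¬(◇◇(¬p1 → ¬p2) → ◇(¬p1 → ¬p2)), u
3. □¬p3, u
4. ◇◇(¬p1 → ¬p2), u
5. ¬◇(¬p1 → ¬p2), u
6. ¬p3, u
7. ¬(¬p1 → ¬p2), u
8. ¬p1, u
9. p2, u
10. ◇(¬p1 → ¬p2), v
11. ¬p3, v
12. ¬(¬p1 → ¬p2), v
13. ¬p1, v
14. p2, v
15. ¬p1 → ¬p2, w
16. ¬p2, w
Accessibility: uRu, uRv, vRu, vRv, vRw, wRv, wRw

Satisfiable (open branch found)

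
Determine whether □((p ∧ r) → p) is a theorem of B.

Valid

Tableau for the negation ¬□((p ∧ r) → p):
1. ¬□((p ∧ r) → p), u
2. ¬((p ∧ r) → p), v   [¬□-rule on 1: fresh world v, uRv]
3. p ∧ r, v   [¬→-rule on 2]
4. ¬p, v   [¬→-rule on 2]
5. p, v   [∧-rule on 3]
6. r, v   [∧-rule on 3]
Accessibility: uRu, uRv, vRu, vRv
Branch closes: p and ¬p both at v.
All branches of the negation close; one closing branch shown above.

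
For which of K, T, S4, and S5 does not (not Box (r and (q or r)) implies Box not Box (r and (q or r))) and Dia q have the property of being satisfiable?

K, T, S4

S4-tableau for the formula:
1. not (not Box (r and (q or r)) implies Box not Box (r and (q or r))) and Dia q, w0
2. not (not Box (r and (q or r)) implies Box not Box (r and (q or r))), w0
3. Dia q, w0
4. not Box (r and (q or r)), w0
5. not Box not Box (r and (q or r)), w0
6. q, w1
7. not (r and (q or r)), w2
8. not (q or r), w2
9. not q, w2
10. not r, w2
11. Box (r and (q or r)), w3
12. r and (q or r), w3
13. r, w3
14. q or r, w3
Accessibility: w0Rw0, w0Rw1, w0Rw2, w0Rw3, w1Rw1, w2Rw2, w3Rw3
Complete open branch: satisfiable in S4, hence also in K, T (this S4-model is also a K-model and a T-model).
S5-tableau for the formula:
1. not (not Box (r and (q or r)) implies Box not Box (r and (q or r))) and Dia q, w0
2. not (not Box (r and (q or r)) implies Box not Box (r and (q or r))), w0
3. Dia q, w0
4. not Box (r and (q or r)), w0
5. not Box not Box (r and (q or r)), w0
6. q, w1
7. not (r and (q or r)), w2
8. not (q or r), w2
9. not q, w2
10. not r, w2
11. Box (r and (q or r)), w3
12. r and (q or r), w0
13. r, w0
14. q or r, w0
15. r and (q or r), w1
16. r, w1
17. q or r, w1
18. r and (q or r), w2
19. r, w2
20. q or r, w2
Accessibility: w0Rw0, w0Rw1, w0Rw2, w0Rw3, w1Rw0, w1Rw1, w1Rw2, w1Rw3, w2Rw0, w2Rw1, w2Rw2, w2Rw3, w3Rw0, w3Rw1, w3Rw2, w3Rw3
Branch closes: r and not r both at w2.
Every branch closes (one shown): unsatisfiable in S5.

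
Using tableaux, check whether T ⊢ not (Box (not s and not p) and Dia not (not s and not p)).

Tableau for the negation Box (not s and not p) and Dia not (not s and not p):
1. Box (not s and not p) and Dia not (not s and not p), w0
2. Box (not s and not p), w0
3. Dia not (not s and not p), w0
4. not s and not p, w0
5. not s, w0
6. not p, w0
7. not (not s and not p), w1
8. not s and not p, w1
9. not s, w1
10. not p, w1
11. p, w1
Accessibility: w0Rw0, w0Rw1, w1Rw1
Branch closes: p and not p both at w1.
Every branch of the negation's tableau closes; the branch above is one of them.

Valid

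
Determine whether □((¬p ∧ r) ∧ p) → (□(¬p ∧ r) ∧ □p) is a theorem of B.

Tableau for the negation ¬(□((¬p ∧ r) ∧ p) → (□(¬p ∧ r) ∧ □p)):
1. ¬(□((¬p ∧ r) ∧ p) → (□(¬p ∧ r) ∧ □p)), w0
2. □((¬p ∧ r) ∧ p), w0
3. ¬(□(¬p ∧ r) ∧ □p), w0
4. (¬p ∧ r) ∧ p, w0
5. ¬p ∧ r, w0
6. p, w0
7. ¬p, w0
8. r, w0
Accessibility: w0Rw0
Branch closes: p and ¬p both at w0.
Every branch of the negation's tableau closes; the branch above is one of them.

Valid in B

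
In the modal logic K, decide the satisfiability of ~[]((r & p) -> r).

Unsatisfiable

1. ~[]((r & p) -> r), u
2. ~((r & p) -> r), v
3. r & p, v
4. ~r, v
5. r, v
6. p, v
Accessibility: uRv
Branch closes: r and ~r both at v.
Every branch closes; the branch above is one of them.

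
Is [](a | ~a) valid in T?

Tableau for the negation ~[](a | ~a):
1. ~[](a | ~a), u
2. ~(a | ~a), v
3. ~a, v
4. a, v
Accessibility: uRu, uRv, vRv
Branch closes: a and ~a both at v.
Every branch of the negation's tableau closes; the branch above is one of them.

Valid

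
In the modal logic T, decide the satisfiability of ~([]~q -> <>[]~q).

Unsatisfiable (every branch closes)

1. ~([]~q -> <>[]~q), u
2. []~q, u
3. ~<>[]~q, u
4. ~q, u
5. ~[]~q, u
6. q, v
7. ~q, v
Accessibility: uRu, uRv, vRv
Branch closes: q and ~q both at v.
(One branch shown.) All branches close.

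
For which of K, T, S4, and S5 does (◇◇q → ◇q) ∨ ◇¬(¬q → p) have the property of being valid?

S4, S5

T-tableau for the negation ¬((◇◇q → ◇q) ∨ ◇¬(¬q → p)):
1. ¬((◇◇q → ◇q) ∨ ◇¬(¬q → p)), w0
2. ¬(◇◇q → ◇q), w0   [¬∨-rule on 1]
3. ¬◇¬(¬q → p), w0   [¬∨-rule on 1]
4. ◇◇q, w0   [¬→-rule on 2]
5. ¬◇q, w0   [¬→-rule on 2]
6. ¬q → p, w0   [¬◇-rule on 3 via w0Rw0]
7. ¬q, w0   [¬◇-rule on 5 via w0Rw0]
8. p, w0   [→-rule on 6 (branches; this branch)]
9. ◇q, w1   [◇-rule on 4: fresh world w1, w0Rw1]
10. ¬q → p, w1   [¬◇-rule on 3 via w0Rw1]
11. ¬q, w1   [¬◇-rule on 5 via w0Rw1]
12. p, w1   [→-rule on 10 (branches; this branch)]
13. q, w2   [◇-rule on 9: fresh world w2, w1Rw2]
Accessibility: w0Rw0, w0Rw1, w1Rw1, w1Rw2, w2Rw2
Complete open branch: countermodel on a T-frame, so not valid in T, nor in K (the same frame is also a K-frame).
S4-tableau for the negation ¬((◇◇q → ◇q) ∨ ◇¬(¬q → p)):
1. ¬((◇◇q → ◇q) ∨ ◇¬(¬q → p)), w0
2. ¬(◇◇q → ◇q), w0   [¬∨-rule on 1]
3. ¬◇¬(¬q → p), w0   [¬∨-rule on 1]
4. ◇◇q, w0   [¬→-rule on 2]
5. ¬◇q, w0   [¬→-rule on 2]
6. ¬q → p, w0   [¬◇-rule on 3 via w0Rw0]
7. ¬q, w0   [¬◇-rule on 5 via w0Rw0]
8. p, w0   [→-rule on 6 (branches; this branch)]
9. ◇q, w1   [◇-rule on 4: fresh world w1, w0Rw1]
10. ¬q → p, w1   [¬◇-rule on 3 via w0Rw1]
11. ¬q, w1   [¬◇-rule on 5 via w0Rw1]
12. p, w1   [→-rule on 10 (branches; this branch)]
13. q, w2   [◇-rule on 9: fresh world w2, w1Rw2]
14. ¬q → p, w2   [¬◇-rule on 3 via w0Rw2]
15. ¬q, w2   [¬◇-rule on 5 via w0Rw2]
Accessibility: w0Rw0, w0Rw1, w0Rw2, w1Rw1, w1Rw2, w2Rw2
Branch closes: q and ¬q both at w2.
Every branch closes (one shown): valid in S4, hence also in S5 (every theorem of S4 is a theorem of S5).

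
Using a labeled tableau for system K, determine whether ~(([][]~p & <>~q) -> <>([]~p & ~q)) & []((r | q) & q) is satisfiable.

1. ~(([][]~p & <>~q) -> <>([]~p & ~q)) & []((r | q) & q), u
2. ~(([][]~p & <>~q) -> <>([]~p & ~q)), u   [&-rule on 1]
3. []((r | q) & q), u   [&-rule on 1]
4. [][]~p & <>~q, u   [~->-rule on 2]
5. ~<>([]~p & ~q), u   [~->-rule on 2]
6. [][]~p, u   [&-rule on 4]
7. <>~q, u   [&-rule on 4]
8. ~q, v   [<>-rule on 7: fresh world v, uRv]
9. (r | q) & q, v   [[]-rule on 3 via uRv]
10. r | q, v   [&-rule on 9]
11. q, v   [&-rule on 9]
Accessibility: uRv
Branch closes: q and ~q both at v.
All branches of the tableau close; one closing branch shown above.

Unsatisfiable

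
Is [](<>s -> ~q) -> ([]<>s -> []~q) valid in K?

Tableau for the negation ~([](<>s -> ~q) -> ([]<>s -> []~q)):
1. ~([](<>s -> ~q) -> ([]<>s -> []~q)), 0
2. [](<>s -> ~q), 0   [~->-rule on 1]
3. ~([]<>s -> []~q), 0   [~->-rule on 1]
4. []<>s, 0   [~->-rule on 3]
5. ~[]~q, 0   [~->-rule on 3]
6. q, 1   [~[]-rule on 5: fresh world 1, 0R1]
7. <>s -> ~q, 1   [[]-rule on 2 via 0R1]
8. <>s, 1   [[]-rule on 4 via 0R1]
9. ~<>s, 1   [->-rule on 7 (branches; this branch)]
10. s, 2   [<>-rule on 8: fresh world 2, 1R2]
11. ~s, 2   [~<>-rule on 9 via 1R2]
Accessibility: 0R1, 1R2
Branch closes: s and ~s both at 2.
Every branch of the negation's tableau closes; the branch above is one of them.

Yes, valid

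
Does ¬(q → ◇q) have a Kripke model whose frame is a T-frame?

1. ¬(q → ◇q), w0
2. q, w0   [¬→-rule on 1]
3. ¬◇q, w0   [¬→-rule on 1]
4. ¬q, w0   [¬◇-rule on 3 via w0Rw0]
Accessibility: w0Rw0
Branch closes: q and ¬q both at w0.
All branches of the tableau close; one closing branch shown above.

No, unsatisfiable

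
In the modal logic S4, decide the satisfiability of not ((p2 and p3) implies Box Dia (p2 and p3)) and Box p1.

Satisfiable (open branch found)

1. not ((p2 and p3) implies Box Dia (p2 and p3)) and Box p1, w0
2. not ((p2 and p3) implies Box Dia (p2 and p3)), w0   [and-rule on 1]
3. Box p1, w0   [and-rule on 1]
4. p2 and p3, w0   [neg-implies-rule on 2]
5. not Box Dia (p2 and p3), w0   [neg-implies-rule on 2]
6. p2, w0   [and-rule on 4]
7. p3, w0   [and-rule on 4]
8. p1, w0   [Box-rule on 3 via w0Rw0]
9. not Dia (p2 and p3), w1   [neg-Box-rule on 5: fresh world w1, w0Rw1]
10. p1, w1   [Box-rule on 3 via w0Rw1]
11. not (p2 and p3), w1   [neg-Dia-rule on 9 via w1Rw1]
12. not p3, w1   [neg-and-rule on 11 (branches; this branch)]
Accessibility: w0Rw0, w0Rw1, w1Rw1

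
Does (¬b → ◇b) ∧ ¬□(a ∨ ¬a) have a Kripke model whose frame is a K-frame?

Unsatisfiable (every branch closes)

1. (¬b → ◇b) ∧ ¬□(a ∨ ¬a), u
2. ¬b → ◇b, u
3. ¬□(a ∨ ¬a), u
4. ◇b, u
5. ¬(a ∨ ¬a), v
6. ¬a, v
7. a, v
Accessibility: uRv
Branch closes: a and ¬a both at v.
Every branch closes; the branch above is one of them.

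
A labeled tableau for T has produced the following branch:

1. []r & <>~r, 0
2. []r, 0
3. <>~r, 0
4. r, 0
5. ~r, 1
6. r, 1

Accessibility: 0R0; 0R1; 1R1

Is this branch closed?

Yes, closed

Both r and ~r appear at 1.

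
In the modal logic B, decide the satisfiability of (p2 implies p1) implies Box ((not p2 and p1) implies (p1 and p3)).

1. (p2 implies p1) implies Box ((not p2 and p1) implies (p1 and p3)), u
2. Box ((not p2 and p1) implies (p1 and p3)), u   [implies-rule on 1 (branches; this branch)]
3. (not p2 and p1) implies (p1 and p3), u   [Box-rule on 2 via uRu]
4. p1 and p3, u   [implies-rule on 3 (branches; this branch)]
5. p1, u   [and-rule on 4]
6. p3, u   [and-rule on 4]
Accessibility: uRu

Satisfiable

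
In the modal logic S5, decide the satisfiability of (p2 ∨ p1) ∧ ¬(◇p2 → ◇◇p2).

No, unsatisfiable

1. (p2 ∨ p1) ∧ ¬(◇p2 → ◇◇p2), u
2. p2 ∨ p1, u
3. ¬(◇p2 → ◇◇p2), u
4. ◇p2, u
5. ¬◇◇p2, u
6. ¬◇p2, u
7. ¬p2, u
8. p1, u
9. p2, v
10. ¬◇p2, v
11. ¬p2, v
Accessibility: uRu, uRv, vRu, vRv
Branch closes: p2 and ¬p2 both at v.
Every branch closes; the branch above is one of them.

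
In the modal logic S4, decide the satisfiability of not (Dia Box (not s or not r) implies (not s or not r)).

Satisfiable

1. not (Dia Box (not s or not r) implies (not s or not r)), w0
2. Dia Box (not s or not r), w0   [neg-implies-rule on 1]
3. not (not s or not r), w0   [neg-implies-rule on 1]
4. s, w0   [neg-or-rule on 3]
5. r, w0   [neg-or-rule on 3]
6. Box (not s or not r), w1   [Dia-rule on 2: fresh world w1, w0Rw1]
7. not s or not r, w1   [Box-rule on 6 via w1Rw1]
8. not r, w1   [or-rule on 7 (branches; this branch)]
Accessibility: w0Rw0, w0Rw1, w1Rw1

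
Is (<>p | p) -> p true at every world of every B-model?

No, not valid

Tableau for the negation ~((<>p | p) -> p):
1. ~((<>p | p) -> p), 0
2. <>p | p, 0
3. ~p, 0
4. <>p, 0
5. p, 1
Accessibility: 0R0, 0R1, 1R0, 1R1
The negation has an open branch (countermodel exists).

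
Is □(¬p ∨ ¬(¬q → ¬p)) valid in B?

Not valid

Tableau for the negation ¬□(¬p ∨ ¬(¬q → ¬p)):
1. ¬□(¬p ∨ ¬(¬q → ¬p)), u
2. ¬(¬p ∨ ¬(¬q → ¬p)), v
3. p, v
4. ¬q → ¬p, v
5. q, v
Accessibility: uRu, uRv, vRu, vRv
The negation has an open branch (countermodel exists).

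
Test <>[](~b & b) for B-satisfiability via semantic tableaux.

Unsatisfiable (every branch closes)

1. <>[](~b & b), u
2. [](~b & b), v   [<>-rule on 1: fresh world v, uRv]
3. ~b & b, u   [[]-rule on 2 via vRu]
4. ~b, u   [&-rule on 3]
5. b, u   [&-rule on 3]
Accessibility: uRu, uRv, vRu, vRv
Branch closes: b and ~b both at u.
Every branch closes; the branch above is one of them.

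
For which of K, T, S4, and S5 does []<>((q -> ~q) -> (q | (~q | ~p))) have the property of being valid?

K-tableau for the negation ~[]<>((q -> ~q) -> (q | (~q | ~p))):
1. ~[]<>((q -> ~q) -> (q | (~q | ~p))), u
2. ~<>((q -> ~q) -> (q | (~q | ~p))), v   [~[]-rule on 1: fresh world v, uRv]
Accessibility: uRv
Complete open branch: countermodel on a K-frame, so not valid in K.
T-tableau for the negation ~[]<>((q -> ~q) -> (q | (~q | ~p))):
1. ~[]<>((q -> ~q) -> (q | (~q | ~p))), u
2. ~<>((q -> ~q) -> (q | (~q | ~p))), v   [~[]-rule on 1: fresh world v, uRv]
3. ~((q -> ~q) -> (q | (~q | ~p))), v   [~<>-rule on 2 via vRv]
4. q -> ~q, v   [~->-rule on 3]
5. ~(q | (~q | ~p)), v   [~->-rule on 3]
6. ~q, v   [~|-rule on 5]
7. ~(~q | ~p), v   [~|-rule on 5]
8. q, v   [~|-rule on 7]
9. p, v   [~|-rule on 7]
Accessibility: uRu, uRv, vRv
Branch closes: q and ~q both at v.
Every branch closes (one shown): valid in T, hence also in S4, S5 (every theorem of T is a theorem of S4 and S5).

T, S4, S5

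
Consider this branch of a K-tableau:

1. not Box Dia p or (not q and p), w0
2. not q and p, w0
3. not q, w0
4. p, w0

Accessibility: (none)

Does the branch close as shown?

No atom appears with both signs at the same world.

Open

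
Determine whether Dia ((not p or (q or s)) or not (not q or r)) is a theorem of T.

Tableau for the negation not Dia ((not p or (q or s)) or not (not q or r)):
1. not Dia ((not p or (q or s)) or not (not q or r)), u
2. not ((not p or (q or s)) or not (not q or r)), u
3. not (not p or (q or s)), u
4. not q or r, u
5. p, u
6. not (q or s), u
7. not q, u
8. not s, u
9. r, u
Accessibility: uRu
The negation has an open branch (countermodel exists).

No, not valid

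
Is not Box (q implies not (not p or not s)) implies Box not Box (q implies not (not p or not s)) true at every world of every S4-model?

No, not valid

Tableau for the negation not (not Box (q implies not (not p or not s)) implies Box not Box (q implies not (not p or not s))):
1. not (not Box (q implies not (not p or not s)) implies Box not Box (q implies not (not p or not s))), w0
2. not Box (q implies not (not p or not s)), w0   [neg-implies-rule on 1]
3. not Box not Box (q implies not (not p or not s)), w0   [neg-implies-rule on 1]
4. not (q implies not (not p or not s)), w1   [neg-Box-rule on 2: fresh world w1, w0Rw1]
5. q, w1   [neg-implies-rule on 4]
6. not p or not s, w1   [neg-implies-rule on 4]
7. not s, w1   [or-rule on 6 (branches; this branch)]
8. Box (q implies not (not p or not s)), w2   [neg-Box-rule on 3: fresh world w2, w0Rw2]
9. q implies not (not p or not s), w2   [Box-rule on 8 via w2Rw2]
10. not (not p or not s), w2   [implies-rule on 9 (branches; this branch)]
11. p, w2   [neg-or-rule on 10]
12. s, w2   [neg-or-rule on 10]
Accessibility: w0Rw0, w0Rw1, w0Rw2, w1Rw1, w2Rw2
The negation has an open branch (countermodel exists).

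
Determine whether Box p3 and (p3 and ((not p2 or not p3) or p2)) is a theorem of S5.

No, not valid

Tableau for the negation not (Box p3 and (p3 and ((not p2 or not p3) or p2))):
1. not (Box p3 and (p3 and ((not p2 or not p3) or p2))), 0
2. not (p3 and ((not p2 or not p3) or p2)), 0   [neg-and-rule on 1 (branches; this branch)]
3. not p3, 0   [neg-and-rule on 2 (branches; this branch)]
Accessibility: 0R0
The negation has an open branch (countermodel exists).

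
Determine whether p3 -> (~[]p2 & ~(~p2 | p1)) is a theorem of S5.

Tableau for the negation ~(p3 -> (~[]p2 & ~(~p2 | p1))):
1. ~(p3 -> (~[]p2 & ~(~p2 | p1))), 0
2. p3, 0
3. ~(~[]p2 & ~(~p2 | p1)), 0
4. ~p2 | p1, 0
5. p1, 0
Accessibility: 0R0
The negation has an open branch (countermodel exists).

Not valid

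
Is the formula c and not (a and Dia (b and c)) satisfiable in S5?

1. c and not (a and Dia (b and c)), 0
2. c, 0   [and-rule on 1]
3. not (a and Dia (b and c)), 0   [and-rule on 1]
4. not Dia (b and c), 0   [neg-and-rule on 3 (branches; this branch)]
5. not (b and c), 0   [neg-Dia-rule on 4 via 0R0]
6. not b, 0   [neg-and-rule on 5 (branches; this branch)]
Accessibility: 0R0

Satisfiable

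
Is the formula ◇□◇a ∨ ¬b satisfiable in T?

Satisfiable

1. ◇□◇a ∨ ¬b, w0
2. ¬b, w0   [∨-rule on 1 (branches; this branch)]
Accessibility: w0Rw0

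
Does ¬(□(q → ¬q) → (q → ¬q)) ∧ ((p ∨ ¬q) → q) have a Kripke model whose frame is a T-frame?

1. ¬(□(q → ¬q) → (q → ¬q)) ∧ ((p ∨ ¬q) → q), w0
2. ¬(□(q → ¬q) → (q → ¬q)), w0
3. (p ∨ ¬q) → q, w0
4. □(q → ¬q), w0
5. ¬(q → ¬q), w0
6. q, w0
7. q → ¬q, w0
8. ¬(p ∨ ¬q), w0
9. ¬p, w0
10. ¬q, w0
Accessibility: w0Rw0
Branch closes: q and ¬q both at w0.
All branches of the tableau close; one closing branch shown above.

Unsatisfiable (every branch closes)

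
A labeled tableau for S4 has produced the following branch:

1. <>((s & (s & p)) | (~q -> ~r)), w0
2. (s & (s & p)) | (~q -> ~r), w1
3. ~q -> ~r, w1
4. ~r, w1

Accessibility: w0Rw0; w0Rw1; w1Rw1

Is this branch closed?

Not closed

No atom appears with both signs at the same world.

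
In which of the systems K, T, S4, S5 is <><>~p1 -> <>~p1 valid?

S4, S5

S4-tableau for the negation ~(<><>~p1 -> <>~p1):
1. ~(<><>~p1 -> <>~p1), 0
2. <><>~p1, 0
3. ~<>~p1, 0
4. p1, 0
5. <>~p1, 1
6. p1, 1
7. ~p1, 2
8. p1, 2
Accessibility: 0R0, 0R1, 0R2, 1R1, 1R2, 2R2
Branch closes: p1 and ~p1 both at 2.
Every branch closes (one shown): valid in S4, hence also in S5 (every theorem of S4 is a theorem of S5).
T-tableau for the negation ~(<><>~p1 -> <>~p1):
1. ~(<><>~p1 -> <>~p1), 0
2. <><>~p1, 0
3. ~<>~p1, 0
4. p1, 0
5. <>~p1, 1
6. p1, 1
7. ~p1, 2
Accessibility: 0R0, 0R1, 1R1, 1R2, 2R2
Complete open branch: countermodel on a T-frame, so not valid in T, nor in K (the same frame is also a K-frame).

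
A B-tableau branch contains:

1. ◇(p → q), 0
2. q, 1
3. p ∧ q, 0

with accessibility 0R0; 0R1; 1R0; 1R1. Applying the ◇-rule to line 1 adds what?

a fresh world 2 with 0R2, and p → q at 2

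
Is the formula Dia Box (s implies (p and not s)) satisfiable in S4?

1. Dia Box (s implies (p and not s)), 0
2. Box (s implies (p and not s)), 1
3. s implies (p and not s), 1
4. p and not s, 1
5. p, 1
6. not s, 1
Accessibility: 0R0, 0R1, 1R1

Satisfiable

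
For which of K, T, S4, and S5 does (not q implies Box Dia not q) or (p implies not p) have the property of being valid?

S5

S4-tableau for the negation not ((not q implies Box Dia not q) or (p implies not p)):
1. not ((not q implies Box Dia not q) or (p implies not p)), 0
2. not (not q implies Box Dia not q), 0
3. not (p implies not p), 0
4. not q, 0
5. not Box Dia not q, 0
6. p, 0
7. not Dia not q, 1
8. q, 1
Accessibility: 0R0, 0R1, 1R1
Complete open branch: countermodel on an S4-frame, so not valid in S4, nor in K, T (the same frame is also a K-frame and a T-frame).
S5-tableau for the negation not ((not q implies Box Dia not q) or (p implies not p)):
1. not ((not q implies Box Dia not q) or (p implies not p)), 0
2. not (not q implies Box Dia not q), 0
3. not (p implies not p), 0
4. not q, 0
5. not Box Dia not q, 0
6. p, 0
7. not Dia not q, 1
8. q, 0
Accessibility: 0R0, 0R1, 1R0, 1R1
Branch closes: q and not q both at 0.
Every branch closes (one shown): valid in S5.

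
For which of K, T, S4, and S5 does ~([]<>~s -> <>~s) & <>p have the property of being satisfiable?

K-tableau for the formula:
1. ~([]<>~s -> <>~s) & <>p, w0
2. ~([]<>~s -> <>~s), w0   [&-rule on 1]
3. <>p, w0   [&-rule on 1]
4. []<>~s, w0   [~->-rule on 2]
5. ~<>~s, w0   [~->-rule on 2]
6. p, w1   [<>-rule on 3: fresh world w1, w0Rw1]
7. <>~s, w1   [[]-rule on 4 via w0Rw1]
8. s, w1   [~<>-rule on 5 via w0Rw1]
9. ~s, w2   [<>-rule on 7: fresh world w2, w1Rw2]
Accessibility: w0Rw1, w1Rw2
Complete open branch: satisfiable in K.
T-tableau for the formula:
1. ~([]<>~s -> <>~s) & <>p, w0
2. ~([]<>~s -> <>~s), w0   [&-rule on 1]
3. <>p, w0   [&-rule on 1]
4. []<>~s, w0   [~->-rule on 2]
5. ~<>~s, w0   [~->-rule on 2]
6. <>~s, w0   [[]-rule on 4 via w0Rw0]
7. s, w0   [~<>-rule on 5 via w0Rw0]
8. p, w1   [<>-rule on 3: fresh world w1, w0Rw1]
9. <>~s, w1   [[]-rule on 4 via w0Rw1]
10. s, w1   [~<>-rule on 5 via w0Rw1]
11. ~s, w2   [<>-rule on 6: fresh world w2, w0Rw2]
12. <>~s, w2   [[]-rule on 4 via w0Rw2]
13. s, w2   [~<>-rule on 5 via w0Rw2]
Accessibility: w0Rw0, w0Rw1, w0Rw2, w1Rw1, w2Rw2
Branch closes: s and ~s both at w2.
Every branch closes (one shown): unsatisfiable in T, hence also in S4, S5 (every S4/S5-frame is a T-frame).

K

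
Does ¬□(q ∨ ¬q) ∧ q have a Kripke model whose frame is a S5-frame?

Unsatisfiable

1. ¬□(q ∨ ¬q) ∧ q, u
2. ¬□(q ∨ ¬q), u
3. q, u
4. ¬(q ∨ ¬q), v
5. ¬q, v
6. q, v
Accessibility: uRu, uRv, vRu, vRv
Branch closes: q and ¬q both at v.
(One branch shown.) All branches close.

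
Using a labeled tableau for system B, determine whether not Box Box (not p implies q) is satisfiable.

Satisfiable (open branch found)

1. not Box Box (not p implies q), w0
2. not Box (not p implies q), w1   [neg-Box-rule on 1: fresh world w1, w0Rw1]
3. not (not p implies q), w2   [neg-Box-rule on 2: fresh world w2, w1Rw2]
4. not p, w2   [neg-implies-rule on 3]
5. not q, w2   [neg-implies-rule on 3]
Accessibility: w0Rw0, w0Rw1, w1Rw0, w1Rw1, w1Rw2, w2Rw1, w2Rw2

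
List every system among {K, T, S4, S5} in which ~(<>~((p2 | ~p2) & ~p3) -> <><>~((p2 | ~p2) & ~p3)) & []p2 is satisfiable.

K-tableau for the formula:
1. ~(<>~((p2 | ~p2) & ~p3) -> <><>~((p2 | ~p2) & ~p3)) & []p2, w0
2. ~(<>~((p2 | ~p2) & ~p3) -> <><>~((p2 | ~p2) & ~p3)), w0
3. []p2, w0
4. <>~((p2 | ~p2) & ~p3), w0
5. ~<><>~((p2 | ~p2) & ~p3), w0
6. ~((p2 | ~p2) & ~p3), w1
7. p2, w1
8. ~<>~((p2 | ~p2) & ~p3), w1
9. p3, w1
Accessibility: w0Rw1
Complete open branch: satisfiable in K.
T-tableau for the formula:
1. ~(<>~((p2 | ~p2) & ~p3) -> <><>~((p2 | ~p2) & ~p3)) & []p2, w0
2. ~(<>~((p2 | ~p2) & ~p3) -> <><>~((p2 | ~p2) & ~p3)), w0
3. []p2, w0
4. <>~((p2 | ~p2) & ~p3), w0
5. ~<><>~((p2 | ~p2) & ~p3), w0
6. p2, w0
7. ~<>~((p2 | ~p2) & ~p3), w0
8. (p2 | ~p2) & ~p3, w0
9. p2 | ~p2, w0
10. ~p3, w0
11. ~((p2 | ~p2) & ~p3), w1
12. p2, w1
13. ~<>~((p2 | ~p2) & ~p3), w1
14. (p2 | ~p2) & ~p3, w1
15. p2 | ~p2, w1
16. ~p3, w1
17. ~(p2 | ~p2), w1
18. ~p2, w1
Accessibility: w0Rw0, w0Rw1, w1Rw1
Branch closes: p2 and ~p2 both at w1.
Every branch closes (one shown): unsatisfiable in T, hence also in S4, S5 (every S4/S5-frame is a T-frame).

K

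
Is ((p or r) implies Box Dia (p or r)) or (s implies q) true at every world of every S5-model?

Valid

Tableau for the negation not (((p or r) implies Box Dia (p or r)) or (s implies q)):
1. not (((p or r) implies Box Dia (p or r)) or (s implies q)), w0
2. not ((p or r) implies Box Dia (p or r)), w0   [neg-or-rule on 1]
3. not (s implies q), w0   [neg-or-rule on 1]
4. p or r, w0   [neg-implies-rule on 2]
5. not Box Dia (p or r), w0   [neg-implies-rule on 2]
6. s, w0   [neg-implies-rule on 3]
7. not q, w0   [neg-implies-rule on 3]
8. r, w0   [or-rule on 4 (branches; this branch)]
9. not Dia (p or r), w1   [neg-Box-rule on 5: fresh world w1, w0Rw1]
10. not (p or r), w0   [neg-Dia-rule on 9 via w1Rw0]
11. not p, w0   [neg-or-rule on 10]
12. not r, w0   [neg-or-rule on 10]
Accessibility: w0Rw0, w0Rw1, w1Rw0, w1Rw1
Branch closes: r and not r both at w0.
Every branch of the negation's tableau closes; the branch above is one of them.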